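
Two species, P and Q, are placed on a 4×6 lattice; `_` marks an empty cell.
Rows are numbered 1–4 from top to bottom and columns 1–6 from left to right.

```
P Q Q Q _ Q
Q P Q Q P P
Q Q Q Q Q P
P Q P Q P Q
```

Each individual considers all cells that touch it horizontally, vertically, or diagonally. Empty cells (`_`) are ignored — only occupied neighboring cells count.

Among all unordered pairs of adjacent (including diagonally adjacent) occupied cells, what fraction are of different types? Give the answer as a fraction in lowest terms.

10/21

Scan each occupied cell's neighbors to the right and below (and the two forward diagonals) so each pair is counted once.
From row 1: 7 unlike of 16 pairs (running 7/16).
From row 2: 9 unlike of 21 pairs (running 16/37).
From row 3: 9 unlike of 21 pairs (running 25/58).
From row 4: 5 unlike of 5 pairs (running 30/63).
Total adjacent occupied pairs: 63; unlike-type pairs: 30.
30/63 reduces to 10/21.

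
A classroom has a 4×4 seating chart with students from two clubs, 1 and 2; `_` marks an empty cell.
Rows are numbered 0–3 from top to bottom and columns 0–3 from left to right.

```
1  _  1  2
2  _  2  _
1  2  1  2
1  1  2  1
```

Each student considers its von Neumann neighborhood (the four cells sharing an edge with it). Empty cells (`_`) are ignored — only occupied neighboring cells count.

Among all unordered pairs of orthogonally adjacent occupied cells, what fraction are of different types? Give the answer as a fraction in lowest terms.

Scan each occupied cell's neighbors to the right and below so each pair is counted once.
Row 0: 1(0,0)–2(1,0)≠ 1(0,2)–2(0,3)≠ 1(0,2)–2(1,2)≠  → 3/3 unlike.
Row 1: 2(1,0)–1(2,0)≠ 2(1,2)–1(2,2)≠  → 2/2 unlike.
Row 2: 1(2,0)–2(2,1)≠ 1(2,0)–1(3,0)= 2(2,1)–1(2,2)≠ 2(2,1)–1(3,1)≠ 1(2,2)–2(2,3)≠ 1(2,2)–2(3,2)≠ 2(2,3)–1(3,3)≠  → 6/7 unlike.
Row 3: 1(3,0)–1(3,1)= 1(3,1)–2(3,2)≠ 2(3,2)–1(3,3)≠  → 2/3 unlike.
Total adjacent occupied pairs: 15; unlike-type pairs: 13.
13/15 is already in lowest terms.

13/15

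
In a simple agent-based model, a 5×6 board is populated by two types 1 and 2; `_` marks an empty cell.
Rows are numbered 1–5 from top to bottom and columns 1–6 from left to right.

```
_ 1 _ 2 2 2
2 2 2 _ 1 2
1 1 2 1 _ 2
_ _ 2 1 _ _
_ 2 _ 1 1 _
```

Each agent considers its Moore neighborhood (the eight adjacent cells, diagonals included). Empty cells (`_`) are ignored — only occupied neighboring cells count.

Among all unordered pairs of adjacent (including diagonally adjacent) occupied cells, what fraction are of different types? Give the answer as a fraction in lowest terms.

7/13

Scan each occupied cell's neighbors to the right and below (and the two forward diagonals) so each pair is counted once.
Row 1: 1(1,2)–2(2,2)≠ 1(1,2)–2(2,3)≠ 1(1,2)–2(2,1)≠ 2(1,4)–2(1,5)= 2(1,4)–1(2,5)≠ 2(1,4)–2(2,3)= 2(1,5)–2(1,6)= 2(1,5)–1(2,5)≠ 2(1,5)–2(2,6)= 2(1,6)–2(2,6)= 2(1,6)–1(2,5)≠  → 6/11 unlike.
Row 2: 2(2,1)–2(2,2)= 2(2,1)–1(3,1)≠ 2(2,1)–1(3,2)≠ 2(2,2)–2(2,3)= 2(2,2)–1(3,2)≠ 2(2,2)–2(3,3)= 2(2,2)–1(3,1)≠ 2(2,3)–2(3,3)= 2(2,3)–1(3,4)≠ 2(2,3)–1(3,2)≠ 1(2,5)–2(2,6)≠ 1(2,5)–2(3,6)≠ 1(2,5)–1(3,4)= 2(2,6)–2(3,6)=  → 8/14 unlike.
Row 3: 1(3,1)–1(3,2)= 1(3,2)–2(3,3)≠ 1(3,2)–2(4,3)≠ 2(3,3)–1(3,4)≠ 2(3,3)–2(4,3)= 2(3,3)–1(4,4)≠ 1(3,4)–1(4,4)= 1(3,4)–2(4,3)≠  → 5/8 unlike.
Row 4: 2(4,3)–1(4,4)≠ 2(4,3)–1(5,4)≠ 2(4,3)–2(5,2)= 1(4,4)–1(5,4)= 1(4,4)–1(5,5)=  → 2/5 unlike.
Row 5: 1(5,4)–1(5,5)=  → 0/1 unlike.
Total adjacent occupied pairs: 39; unlike-type pairs: 21.
21/39 reduces to 7/13.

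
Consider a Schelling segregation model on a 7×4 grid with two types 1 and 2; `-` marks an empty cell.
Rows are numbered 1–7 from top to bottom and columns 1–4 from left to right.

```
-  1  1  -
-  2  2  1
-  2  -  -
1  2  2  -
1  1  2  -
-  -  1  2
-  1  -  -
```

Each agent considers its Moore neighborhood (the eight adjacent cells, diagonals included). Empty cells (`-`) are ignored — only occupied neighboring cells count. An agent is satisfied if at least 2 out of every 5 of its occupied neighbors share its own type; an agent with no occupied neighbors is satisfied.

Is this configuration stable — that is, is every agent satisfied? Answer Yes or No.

No

(1,2)1 1/3 unhappy
(1,3)1 2/4 ok
(2,2)2 2/4 ok
(2,3)2 2/5 ok
(2,4)1 1/2 ok
(3,2)2 4/5 ok
(4,1)1 2/4 ok
(4,2)2 3/6 ok
(4,3)2 3/4 ok
(5,1)1 2/3 ok
(5,2)1 3/6 ok
(5,3)2 3/5 ok
(6,3)1 2/4 ok
(6,4)2 1/2 ok
(7,2)1 1/1 ok
For instance (1,2) has only 1/3 same-type neighbors, below 2/5.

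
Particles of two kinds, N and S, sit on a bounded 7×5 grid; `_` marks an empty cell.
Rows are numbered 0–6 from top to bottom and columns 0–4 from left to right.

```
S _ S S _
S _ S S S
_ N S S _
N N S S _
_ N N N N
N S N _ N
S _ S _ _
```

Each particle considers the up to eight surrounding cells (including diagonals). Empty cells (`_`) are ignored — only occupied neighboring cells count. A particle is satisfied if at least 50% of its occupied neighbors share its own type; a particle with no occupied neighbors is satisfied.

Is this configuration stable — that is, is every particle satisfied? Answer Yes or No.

No

(0,0)S 1/1 satisfied
(0,2)S 3/3 satisfied
(0,3)S 4/4 satisfied
(1,0)S 1/2 satisfied
(1,2)S 5/6 satisfied
(1,3)S 6/6 satisfied
(1,4)S 3/3 satisfied
(2,1)N 2/6 not
(2,2)S 5/7 satisfied
(2,3)S 6/6 satisfied
(3,0)N 3/3 satisfied
(3,1)N 4/6 satisfied
(3,2)S 3/8 not
(3,3)S 3/6 satisfied
(4,1)N 5/7 satisfied
(4,2)N 4/7 satisfied
(4,3)N 4/6 satisfied
(4,4)N 2/3 satisfied
(5,0)N 1/3 not
(5,1)S 2/6 not
(5,2)N 3/5 satisfied
(5,4)N 2/2 satisfied
(6,0)S 1/2 satisfied
(6,2)S 1/2 satisfied
For instance (2,1) has only 2/6 same-type neighbors, below 1/2.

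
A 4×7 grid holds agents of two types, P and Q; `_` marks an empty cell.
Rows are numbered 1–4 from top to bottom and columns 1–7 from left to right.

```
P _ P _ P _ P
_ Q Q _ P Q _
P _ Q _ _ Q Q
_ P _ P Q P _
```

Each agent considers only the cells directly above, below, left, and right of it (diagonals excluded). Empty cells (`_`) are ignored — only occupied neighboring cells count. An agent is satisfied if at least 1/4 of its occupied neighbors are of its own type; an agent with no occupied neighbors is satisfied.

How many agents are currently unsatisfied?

(1,1)P 0/0 ✓
(1,3)P 0/1 ✗
(1,5)P 1/1 ✓
(1,7)P 0/0 ✓
(2,2)Q 1/1 ✓
(2,3)Q 2/3 ✓
(2,5)P 1/2 ✓
(2,6)Q 1/2 ✓
(3,1)P 0/0 ✓
(3,3)Q 1/1 ✓
(3,6)Q 2/3 ✓
(3,7)Q 1/1 ✓
(4,2)P 0/0 ✓
(4,4)P 0/1 ✗
(4,5)Q 0/2 ✗
(4,6)P 0/2 ✗
Unsatisfied: (1,3), (4,4), (4,5), (4,6) — 4 in total.

4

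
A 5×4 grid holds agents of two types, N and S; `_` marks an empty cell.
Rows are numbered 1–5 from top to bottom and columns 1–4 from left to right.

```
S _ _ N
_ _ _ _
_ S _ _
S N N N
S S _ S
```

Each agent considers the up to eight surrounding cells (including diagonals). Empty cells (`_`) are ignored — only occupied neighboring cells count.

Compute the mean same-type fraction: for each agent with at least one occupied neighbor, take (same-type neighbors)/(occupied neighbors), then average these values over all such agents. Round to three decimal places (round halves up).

Row 1: (1,1)S — no occupied neighbors · (1,4)N — no occupied neighbors
Row 3: (3,2)S 1/3
Row 4: (4,1)S 3/4 · (4,2)N 1/5 · (4,3)N 2/5 · (4,4)N 1/2
Row 5: (5,1)S 2/3 · (5,2)S 2/4 · (5,4)S 0/2
Sum over 8 agents: 1/3 + 3/4 + 1/5 + 2/5 + 1/2 + 2/3 + 2/4 + 0/2 = 67/20; mean = 67/20 ÷ 8 = 67/160 = 0.41875 → 0.419.

0.419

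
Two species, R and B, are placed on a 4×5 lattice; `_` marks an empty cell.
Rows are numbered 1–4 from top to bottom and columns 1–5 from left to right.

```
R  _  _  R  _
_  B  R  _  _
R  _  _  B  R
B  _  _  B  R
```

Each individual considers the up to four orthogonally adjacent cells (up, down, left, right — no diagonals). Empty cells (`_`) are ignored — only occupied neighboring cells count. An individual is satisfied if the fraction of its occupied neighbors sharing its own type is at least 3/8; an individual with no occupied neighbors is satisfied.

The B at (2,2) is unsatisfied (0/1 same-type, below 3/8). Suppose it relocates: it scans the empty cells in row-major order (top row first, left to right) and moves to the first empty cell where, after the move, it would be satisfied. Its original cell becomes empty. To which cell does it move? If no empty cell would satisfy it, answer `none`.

Vacating (2,2). Empty cells in order:
  (1,2): 0/1 same-type → still unsatisfied.
  (1,3): 0/2 same-type → still unsatisfied.
  (1,5): 0/1 same-type → still unsatisfied.
  (2,1): 0/2 same-type → still unsatisfied.
  (2,4): 1/3 same-type → still unsatisfied.
  (2,5): 0/1 same-type → still unsatisfied.
  (3,2): 0/1 same-type → still unsatisfied.
  (3,3): 1/2 same-type → satisfied — stop here.

(3,3)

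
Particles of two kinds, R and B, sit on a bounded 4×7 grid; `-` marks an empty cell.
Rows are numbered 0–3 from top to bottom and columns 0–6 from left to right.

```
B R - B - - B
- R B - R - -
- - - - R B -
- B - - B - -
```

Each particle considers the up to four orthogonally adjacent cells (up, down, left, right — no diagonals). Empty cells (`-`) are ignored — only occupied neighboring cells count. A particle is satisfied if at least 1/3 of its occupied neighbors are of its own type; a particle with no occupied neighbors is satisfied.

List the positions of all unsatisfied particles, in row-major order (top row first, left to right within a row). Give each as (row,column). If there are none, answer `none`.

(0,0), (1,2), (2,5), (3,4)

Row 0: (0,0)B 0/1 ✗ · (0,1)R 1/2 ✓ · (0,3)B 0/0 ✓ · (0,6)B 0/0 ✓
Row 1: (1,1)R 1/2 ✓ · (1,2)B 0/1 ✗ · (1,4)R 1/1 ✓
Row 2: (2,4)R 1/3 ✓ · (2,5)B 0/1 ✗
Row 3: (3,1)B 0/0 ✓ · (3,4)B 0/1 ✗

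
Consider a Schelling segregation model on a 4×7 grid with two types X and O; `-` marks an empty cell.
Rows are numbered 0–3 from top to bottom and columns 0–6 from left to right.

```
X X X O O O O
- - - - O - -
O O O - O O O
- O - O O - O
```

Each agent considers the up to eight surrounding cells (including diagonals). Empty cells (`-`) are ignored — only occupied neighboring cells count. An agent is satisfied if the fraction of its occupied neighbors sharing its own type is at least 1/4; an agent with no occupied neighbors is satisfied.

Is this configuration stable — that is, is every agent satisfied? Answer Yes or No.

Yes

(0,0)X 1/1 ✓
(0,1)X 2/2 ✓
(0,2)X 1/2 ✓
(0,3)O 2/3 ✓
(0,4)O 3/3 ✓
(0,5)O 3/3 ✓
(0,6)O 1/1 ✓
(1,4)O 5/5 ✓
(2,0)O 2/2 ✓
(2,1)O 3/3 ✓
(2,2)O 3/3 ✓
(2,4)O 4/4 ✓
(2,5)O 5/5 ✓
(2,6)O 2/2 ✓
(3,1)O 3/3 ✓
(3,3)O 3/3 ✓
(3,4)O 3/3 ✓
(3,6)O 2/2 ✓
All meet the threshold, so the configuration is stable.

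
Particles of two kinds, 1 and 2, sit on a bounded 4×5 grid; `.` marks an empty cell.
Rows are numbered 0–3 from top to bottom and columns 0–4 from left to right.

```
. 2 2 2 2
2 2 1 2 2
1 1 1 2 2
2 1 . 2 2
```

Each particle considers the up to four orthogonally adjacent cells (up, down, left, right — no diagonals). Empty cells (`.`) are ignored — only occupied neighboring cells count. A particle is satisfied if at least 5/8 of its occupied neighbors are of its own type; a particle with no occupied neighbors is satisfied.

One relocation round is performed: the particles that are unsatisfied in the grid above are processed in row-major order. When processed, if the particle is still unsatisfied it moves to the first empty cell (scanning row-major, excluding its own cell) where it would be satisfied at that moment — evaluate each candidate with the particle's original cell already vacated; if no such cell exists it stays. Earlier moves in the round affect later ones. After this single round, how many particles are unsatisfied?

1

Initially unsatisfied (in order): (1,0), (1,1), (1,2), (2,0), (3,0), (3,1).
  (1,0) → (0,0).
  (1,1): no empty cell satisfies it; stays.
  (1,2) → (3,2).
  (2,0): no empty cell satisfies it; stays.
  (3,0) → (1,0).
  (3,1): now satisfied by earlier moves; stays.
Resulting grid:
2 2 2 2 2
2 2 . 2 2
1 1 1 2 2
. 1 1 2 2
Unsatisfied now: (2,0).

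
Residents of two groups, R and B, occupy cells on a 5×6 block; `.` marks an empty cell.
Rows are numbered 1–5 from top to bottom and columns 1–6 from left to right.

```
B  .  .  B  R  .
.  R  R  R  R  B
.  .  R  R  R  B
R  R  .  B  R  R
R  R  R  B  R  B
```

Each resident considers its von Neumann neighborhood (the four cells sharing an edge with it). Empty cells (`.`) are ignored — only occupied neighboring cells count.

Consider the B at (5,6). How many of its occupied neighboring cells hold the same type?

Occupied neighbors of (5,6): (4,6)=R, (5,5)=R.
Same type (B): 0 of 2.

0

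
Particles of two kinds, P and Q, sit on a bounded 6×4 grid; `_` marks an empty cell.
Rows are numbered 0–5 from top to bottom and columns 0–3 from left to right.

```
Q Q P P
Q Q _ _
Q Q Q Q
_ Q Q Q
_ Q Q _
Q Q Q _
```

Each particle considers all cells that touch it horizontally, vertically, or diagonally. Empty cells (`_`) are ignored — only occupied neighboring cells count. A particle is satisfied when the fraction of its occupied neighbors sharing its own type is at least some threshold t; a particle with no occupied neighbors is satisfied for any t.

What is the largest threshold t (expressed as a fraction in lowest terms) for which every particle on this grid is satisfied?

(0,0)Q 3/3
(0,1)Q 3/4
(0,2)P 1/3
(0,3)P 1/1
(1,0)Q 5/5
(1,1)Q 6/7
(2,0)Q 4/4
(2,1)Q 6/6
(2,2)Q 6/6
(2,3)Q 3/3
(3,1)Q 6/6
(3,2)Q 7/7
(3,3)Q 4/4
(4,1)Q 6/6
(4,2)Q 6/6
(5,0)Q 2/2
(5,1)Q 4/4
(5,2)Q 3/3
The smallest same-type fraction is 1/3 at (0,2), which reduces to 1/3. Any threshold above that leaves this particle unsatisfied.

1/3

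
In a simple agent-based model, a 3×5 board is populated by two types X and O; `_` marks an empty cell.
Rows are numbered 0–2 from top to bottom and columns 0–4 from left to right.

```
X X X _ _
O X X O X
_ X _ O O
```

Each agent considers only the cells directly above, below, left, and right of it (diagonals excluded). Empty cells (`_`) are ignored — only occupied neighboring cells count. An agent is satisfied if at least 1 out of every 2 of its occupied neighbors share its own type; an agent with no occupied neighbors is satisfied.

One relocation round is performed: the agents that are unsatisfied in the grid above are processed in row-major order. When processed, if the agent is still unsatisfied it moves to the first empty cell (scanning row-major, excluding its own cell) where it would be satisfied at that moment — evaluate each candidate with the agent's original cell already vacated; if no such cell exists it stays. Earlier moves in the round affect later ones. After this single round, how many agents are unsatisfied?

Initially unsatisfied (in order): (1,0), (1,3), (1,4).
  (1,0) → (0,3).
  (1,3): now satisfied by earlier moves; stays.
  (1,4) → (1,0).
Resulting grid:
X X X O _
X X X O _
_ X _ O O
All satisfied now.

0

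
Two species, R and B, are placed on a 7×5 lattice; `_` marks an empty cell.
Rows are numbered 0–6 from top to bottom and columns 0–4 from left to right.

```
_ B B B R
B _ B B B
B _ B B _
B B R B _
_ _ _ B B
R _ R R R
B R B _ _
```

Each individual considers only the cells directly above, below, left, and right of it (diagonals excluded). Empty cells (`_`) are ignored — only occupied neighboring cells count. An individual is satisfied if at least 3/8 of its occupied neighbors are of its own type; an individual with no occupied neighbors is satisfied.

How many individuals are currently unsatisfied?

6

(0,1)B 1/1 ok
(0,2)B 3/3 ok
(0,3)B 2/3 ok
(0,4)R 0/2 unhappy
(1,0)B 1/1 ok
(1,2)B 3/3 ok
(1,3)B 4/4 ok
(1,4)B 1/2 ok
(2,0)B 2/2 ok
(2,2)B 2/3 ok
(2,3)B 3/3 ok
(3,0)B 2/2 ok
(3,1)B 1/2 ok
(3,2)R 0/3 unhappy
(3,3)B 2/3 ok
(4,3)B 2/3 ok
(4,4)B 1/2 ok
(5,0)R 0/1 unhappy
(5,2)R 1/2 ok
(5,3)R 2/3 ok
(5,4)R 1/2 ok
(6,0)B 0/2 unhappy
(6,1)R 0/2 unhappy
(6,2)B 0/2 unhappy
Unsatisfied: (0,4), (3,2), (5,0), (6,0), (6,1), (6,2) — 6 in total.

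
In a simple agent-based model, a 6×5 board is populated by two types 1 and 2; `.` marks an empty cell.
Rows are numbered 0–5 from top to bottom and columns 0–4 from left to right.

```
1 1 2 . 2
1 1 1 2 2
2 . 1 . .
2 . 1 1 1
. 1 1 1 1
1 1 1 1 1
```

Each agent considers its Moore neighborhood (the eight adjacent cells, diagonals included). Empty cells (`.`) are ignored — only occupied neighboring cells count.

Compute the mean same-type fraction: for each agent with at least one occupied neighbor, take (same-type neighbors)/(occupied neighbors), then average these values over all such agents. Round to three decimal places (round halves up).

0.841

(0,0)1 3/3
(0,1)1 4/5
(0,2)2 1/4
(0,4)2 2/2
(1,0)1 3/4
(1,1)1 5/7
(1,2)1 3/5
(1,3)2 3/5
(1,4)2 2/2
(2,0)2 1/3
(2,2)1 4/5
(3,0)2 1/2
(3,2)1 5/5
(3,3)1 6/6
(3,4)1 3/3
(4,1)1 5/6
(4,2)1 7/7
(4,3)1 8/8
(4,4)1 5/5
(5,0)1 2/2
(5,1)1 4/4
(5,2)1 5/5
(5,3)1 5/5
(5,4)1 3/3
Sum over 24 agents: 3/3 + 4/5 + 1/4 + 2/2 + 3/4 + 5/7 + 3/5 + 3/5 + 2/2 + 1/3 + 4/5 + 1/2 + 5/5 + 6/6 + 3/3 + 5/6 + 7/7 + 8/8 + 5/5 + 2/2 + 4/4 + 5/5 + 5/5 + 3/3 = 2119/105; mean = 2119/105 ÷ 24 = 2119/2520 = 0.840873… → 0.841.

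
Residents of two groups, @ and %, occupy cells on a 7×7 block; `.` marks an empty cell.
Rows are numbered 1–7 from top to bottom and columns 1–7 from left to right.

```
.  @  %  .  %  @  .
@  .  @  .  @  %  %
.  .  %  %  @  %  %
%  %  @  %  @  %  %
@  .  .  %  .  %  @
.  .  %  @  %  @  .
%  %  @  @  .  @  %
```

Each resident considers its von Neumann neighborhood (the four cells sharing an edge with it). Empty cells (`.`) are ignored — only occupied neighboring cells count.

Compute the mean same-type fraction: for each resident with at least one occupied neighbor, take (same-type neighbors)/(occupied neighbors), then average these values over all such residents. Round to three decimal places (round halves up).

Row 1: (1,2)@ 0/1 · (1,3)% 0/2 · (1,5)% 0/2 · (1,6)@ 0/2
Row 2: (2,1)@ — no occupied neighbors · (2,3)@ 0/2 · (2,5)@ 1/3 · (2,6)% 2/4 · (2,7)% 2/2
Row 3: (3,3)% 1/3 · (3,4)% 2/3 · (3,5)@ 2/4 · (3,6)% 3/4 · (3,7)% 3/3
Row 4: (4,1)% 1/2 · (4,2)% 1/2 · (4,3)@ 0/3 · (4,4)% 2/4 · (4,5)@ 1/3 · (4,6)% 3/4 · (4,7)% 2/3
Row 5: (5,1)@ 0/1 · (5,4)% 1/2 · (5,6)% 1/3 · (5,7)@ 0/2
Row 6: (6,3)% 0/2 · (6,4)@ 1/4 · (6,5)% 0/2 · (6,6)@ 1/3
Row 7: (7,1)% 1/1 · (7,2)% 1/2 · (7,3)@ 1/3 · (7,4)@ 2/2 · (7,6)@ 1/2 · (7,7)% 0/1
Sum over 34 residents: 0/1 + 0/2 + 0/2 + 0/2 + 0/2 + 1/3 + 2/4 + 2/2 + 1/3 + 2/3 + 2/4 + 3/4 + 3/3 + 1/2 + 1/2 + 0/3 + 2/4 + 1/3 + 3/4 + 2/3 + 0/1 + 1/2 + 1/3 + 0/2 + 0/2 + 1/4 + 0/2 + 1/3 + 1/1 + 1/2 + 1/3 + 2/2 + 1/2 + 0/1 = 157/12; mean = 157/12 ÷ 34 = 157/408 = 0.384803… → 0.385.

0.385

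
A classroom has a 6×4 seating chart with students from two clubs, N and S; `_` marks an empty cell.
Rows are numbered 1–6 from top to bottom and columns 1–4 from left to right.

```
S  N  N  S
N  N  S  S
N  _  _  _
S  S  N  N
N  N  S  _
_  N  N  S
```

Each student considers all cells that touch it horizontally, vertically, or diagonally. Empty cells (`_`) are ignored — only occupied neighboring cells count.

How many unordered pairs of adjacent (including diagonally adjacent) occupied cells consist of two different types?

21

Scan each occupied cell's neighbors to the right and below (and the two forward diagonals) so each pair is counted once.
From row 1: 7 unlike of 13 pairs (running 7/13).
From row 2: 1 unlike of 5 pairs (running 8/18).
From row 3: 2 unlike of 2 pairs (running 10/20).
From row 4: 7 unlike of 11 pairs (running 17/31).
From row 5: 3 unlike of 8 pairs (running 20/39).
From row 6: 1 unlike of 2 pairs (running 21/41).
Total adjacent occupied pairs: 41; unlike-type pairs: 21.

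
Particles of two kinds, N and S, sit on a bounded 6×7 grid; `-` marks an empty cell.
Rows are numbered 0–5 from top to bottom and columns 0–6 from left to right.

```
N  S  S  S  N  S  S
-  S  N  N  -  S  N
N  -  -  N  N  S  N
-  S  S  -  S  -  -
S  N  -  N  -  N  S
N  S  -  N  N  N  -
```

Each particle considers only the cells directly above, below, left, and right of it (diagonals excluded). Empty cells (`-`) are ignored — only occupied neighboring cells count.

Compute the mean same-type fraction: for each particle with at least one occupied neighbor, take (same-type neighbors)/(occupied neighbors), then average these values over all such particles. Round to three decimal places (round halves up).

0.466

Row 0: (0,0)N 0/1 · (0,1)S 2/3 · (0,2)S 2/3 · (0,3)S 1/3 · (0,4)N 0/2 · (0,5)S 2/3 · (0,6)S 1/2
Row 1: (1,1)S 1/2 · (1,2)N 1/3 · (1,3)N 2/3 · (1,5)S 2/3 · (1,6)N 1/3
Row 2: (2,0)N — no occupied neighbors · (2,3)N 2/2 · (2,4)N 1/3 · (2,5)S 1/3 · (2,6)N 1/2
Row 3: (3,1)S 1/2 · (3,2)S 1/1 · (3,4)S 0/1
Row 4: (4,0)S 0/2 · (4,1)N 0/3 · (4,3)N 1/1 · (4,5)N 1/2 · (4,6)S 0/1
Row 5: (5,0)N 0/2 · (5,1)S 0/2 · (5,3)N 2/2 · (5,4)N 2/2 · (5,5)N 2/2
Sum over 29 particles: 0/1 + 2/3 + 2/3 + 1/3 + 0/2 + 2/3 + 1/2 + 1/2 + 1/3 + 2/3 + 2/3 + 1/3 + 2/2 + 1/3 + 1/3 + 1/2 + 1/2 + 1/1 + 0/1 + 0/2 + 0/3 + 1/1 + 1/2 + 0/1 + 0/2 + 0/2 + 2/2 + 2/2 + 2/2 = 27/2; mean = 27/2 ÷ 29 = 27/58 = 0.465517… → 0.466.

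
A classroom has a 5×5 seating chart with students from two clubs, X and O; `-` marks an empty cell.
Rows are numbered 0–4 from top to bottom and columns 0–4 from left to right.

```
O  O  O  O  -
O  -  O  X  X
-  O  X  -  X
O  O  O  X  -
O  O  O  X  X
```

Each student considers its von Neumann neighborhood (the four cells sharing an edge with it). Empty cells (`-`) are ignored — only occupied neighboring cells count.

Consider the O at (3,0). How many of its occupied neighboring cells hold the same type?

Occupied neighbors of (3,0): (4,0)=O, (3,1)=O.
Same type (O): 2 of 2.

2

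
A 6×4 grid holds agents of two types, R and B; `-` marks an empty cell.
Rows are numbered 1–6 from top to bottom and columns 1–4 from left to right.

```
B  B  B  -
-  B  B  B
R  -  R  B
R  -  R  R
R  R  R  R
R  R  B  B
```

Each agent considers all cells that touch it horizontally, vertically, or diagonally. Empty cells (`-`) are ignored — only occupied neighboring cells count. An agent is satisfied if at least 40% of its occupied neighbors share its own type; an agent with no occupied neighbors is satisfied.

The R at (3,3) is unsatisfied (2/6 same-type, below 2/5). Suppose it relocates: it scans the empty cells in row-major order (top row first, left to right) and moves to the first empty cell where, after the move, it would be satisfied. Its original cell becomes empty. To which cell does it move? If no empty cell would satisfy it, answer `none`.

Vacating (3,3). Empty cells in order:
  (1,4): 0/3 same-type → still unsatisfied.
  (2,1): 1/4 same-type → still unsatisfied.
  (3,2): 3/5 same-type → satisfied — stop here.

(3,2)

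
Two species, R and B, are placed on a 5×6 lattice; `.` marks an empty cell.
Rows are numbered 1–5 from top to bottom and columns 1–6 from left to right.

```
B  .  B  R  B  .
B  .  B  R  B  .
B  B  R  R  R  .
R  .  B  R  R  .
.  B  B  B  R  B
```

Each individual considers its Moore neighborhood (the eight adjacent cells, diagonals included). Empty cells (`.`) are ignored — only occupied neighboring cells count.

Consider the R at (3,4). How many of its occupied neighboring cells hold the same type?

5

Occupied neighbors of (3,4): (2,3)=B, (2,4)=R, (2,5)=B, (3,3)=R, (3,5)=R, (4,3)=B, (4,4)=R, (4,5)=R.
Same type (R): 5 of 8.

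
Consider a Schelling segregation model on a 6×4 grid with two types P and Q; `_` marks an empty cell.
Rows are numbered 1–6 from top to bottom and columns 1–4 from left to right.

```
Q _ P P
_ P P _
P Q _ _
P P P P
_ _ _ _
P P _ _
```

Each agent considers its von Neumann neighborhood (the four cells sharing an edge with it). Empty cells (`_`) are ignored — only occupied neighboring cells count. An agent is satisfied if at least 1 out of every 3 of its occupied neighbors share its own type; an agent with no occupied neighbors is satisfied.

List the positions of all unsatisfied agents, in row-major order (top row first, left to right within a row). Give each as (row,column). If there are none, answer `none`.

Row 1: (1,1)Q 0/0 satisfied · (1,3)P 2/2 satisfied · (1,4)P 1/1 satisfied
Row 2: (2,2)P 1/2 satisfied · (2,3)P 2/2 satisfied
Row 3: (3,1)P 1/2 satisfied · (3,2)Q 0/3 not
Row 4: (4,1)P 2/2 satisfied · (4,2)P 2/3 satisfied · (4,3)P 2/2 satisfied · (4,4)P 1/1 satisfied
Row 6: (6,1)P 1/1 satisfied · (6,2)P 1/1 satisfied

(3,2)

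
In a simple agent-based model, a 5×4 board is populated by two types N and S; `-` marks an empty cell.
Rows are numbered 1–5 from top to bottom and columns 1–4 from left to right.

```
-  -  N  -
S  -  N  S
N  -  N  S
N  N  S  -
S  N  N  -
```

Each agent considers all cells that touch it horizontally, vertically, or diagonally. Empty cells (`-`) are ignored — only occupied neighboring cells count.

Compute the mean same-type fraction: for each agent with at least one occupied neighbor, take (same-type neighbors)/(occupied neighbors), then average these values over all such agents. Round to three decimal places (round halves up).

0.442

(1,3)N 1/2
(2,1)S 0/1
(2,3)N 2/4
(2,4)S 1/4
(3,1)N 2/3
(3,3)N 2/5
(3,4)S 2/4
(4,1)N 3/4
(4,2)N 5/7
(4,3)S 1/5
(5,1)S 0/3
(5,2)N 3/5
(5,3)N 2/3
Sum over 13 agents: 1/2 + 0/1 + 2/4 + 1/4 + 2/3 + 2/5 + 2/4 + 3/4 + 5/7 + 1/5 + 0/3 + 3/5 + 2/3 = 1207/210; mean = 1207/210 ÷ 13 = 1207/2730 = 0.442124… → 0.442.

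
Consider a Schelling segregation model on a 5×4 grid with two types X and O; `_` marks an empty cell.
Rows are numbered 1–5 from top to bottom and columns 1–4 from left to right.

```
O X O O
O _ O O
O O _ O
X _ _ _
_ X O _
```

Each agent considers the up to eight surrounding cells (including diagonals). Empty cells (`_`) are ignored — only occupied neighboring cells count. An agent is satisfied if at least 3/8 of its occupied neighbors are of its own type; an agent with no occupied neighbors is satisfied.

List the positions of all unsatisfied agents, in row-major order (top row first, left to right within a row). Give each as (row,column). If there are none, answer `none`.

(1,2), (4,1), (5,3)

(1,1)O 1/2 ✓
(1,2)X 0/4 ✗
(1,3)O 3/4 ✓
(1,4)O 3/3 ✓
(2,1)O 3/4 ✓
(2,3)O 5/6 ✓
(2,4)O 4/4 ✓
(3,1)O 2/3 ✓
(3,2)O 3/4 ✓
(3,4)O 2/2 ✓
(4,1)X 1/3 ✗
(5,2)X 1/2 ✓
(5,3)O 0/1 ✗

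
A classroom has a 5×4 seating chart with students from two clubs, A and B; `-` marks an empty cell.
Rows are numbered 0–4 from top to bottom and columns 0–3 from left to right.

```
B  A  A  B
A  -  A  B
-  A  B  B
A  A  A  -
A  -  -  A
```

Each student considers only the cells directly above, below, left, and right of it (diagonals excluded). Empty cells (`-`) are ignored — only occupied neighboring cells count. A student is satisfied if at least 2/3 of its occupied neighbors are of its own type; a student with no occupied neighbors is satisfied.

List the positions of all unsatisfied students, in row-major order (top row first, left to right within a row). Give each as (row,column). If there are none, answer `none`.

Row 0: (0,0)B 0/2 unhappy · (0,1)A 1/2 unhappy · (0,2)A 2/3 ok · (0,3)B 1/2 unhappy
Row 1: (1,0)A 0/1 unhappy · (1,2)A 1/3 unhappy · (1,3)B 2/3 ok
Row 2: (2,1)A 1/2 unhappy · (2,2)B 1/4 unhappy · (2,3)B 2/2 ok
Row 3: (3,0)A 2/2 ok · (3,1)A 3/3 ok · (3,2)A 1/2 unhappy
Row 4: (4,0)A 1/1 ok · (4,3)A 0/0 ok

(0,0), (0,1), (0,3), (1,0), (1,2), (2,1), (2,2), (3,2)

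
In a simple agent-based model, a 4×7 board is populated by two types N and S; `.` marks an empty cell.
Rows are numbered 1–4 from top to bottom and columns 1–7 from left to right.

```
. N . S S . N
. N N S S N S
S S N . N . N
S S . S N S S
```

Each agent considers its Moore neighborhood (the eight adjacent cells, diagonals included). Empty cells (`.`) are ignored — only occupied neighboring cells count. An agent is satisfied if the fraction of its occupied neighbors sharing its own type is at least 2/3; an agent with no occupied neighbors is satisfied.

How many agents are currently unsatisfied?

Row 1: (1,2)N 2/2 satisfied · (1,4)S 3/4 satisfied · (1,5)S 3/4 satisfied · (1,7)N 1/2 not
Row 2: (2,2)N 3/5 not · (2,3)N 3/6 not · (2,4)S 3/6 not · (2,5)S 3/5 not · (2,6)N 3/6 not · (2,7)S 0/3 not
Row 3: (3,1)S 3/4 satisfied · (3,2)S 3/6 not · (3,3)N 2/6 not · (3,5)N 2/6 not · (3,7)N 1/4 not
Row 4: (4,1)S 3/3 satisfied · (4,2)S 3/4 satisfied · (4,4)S 0/3 not · (4,5)N 1/3 not · (4,6)S 1/4 not · (4,7)S 1/2 not
Unsatisfied: (1,7), (2,2), (2,3), (2,4), (2,5), (2,6), (2,7), (3,2), (3,3), (3,5), (3,7), (4,4), (4,5), (4,6), (4,7) — 15 in total.

15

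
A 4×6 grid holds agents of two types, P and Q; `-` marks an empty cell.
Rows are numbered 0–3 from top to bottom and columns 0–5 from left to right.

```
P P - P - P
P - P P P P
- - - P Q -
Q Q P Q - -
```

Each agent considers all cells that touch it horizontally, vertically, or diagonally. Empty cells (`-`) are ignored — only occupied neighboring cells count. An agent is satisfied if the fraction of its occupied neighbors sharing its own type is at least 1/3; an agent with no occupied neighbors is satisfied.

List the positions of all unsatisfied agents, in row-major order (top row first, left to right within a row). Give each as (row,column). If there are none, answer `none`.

(2,4)

Row 0: (0,0)P 2/2 satisfied · (0,1)P 3/3 satisfied · (0,3)P 3/3 satisfied · (0,5)P 2/2 satisfied
Row 1: (1,0)P 2/2 satisfied · (1,2)P 4/4 satisfied · (1,3)P 4/5 satisfied · (1,4)P 5/6 satisfied · (1,5)P 2/3 satisfied
Row 2: (2,3)P 4/6 satisfied · (2,4)Q 1/5 not
Row 3: (3,0)Q 1/1 satisfied · (3,1)Q 1/2 satisfied · (3,2)P 1/3 satisfied · (3,3)Q 1/3 satisfied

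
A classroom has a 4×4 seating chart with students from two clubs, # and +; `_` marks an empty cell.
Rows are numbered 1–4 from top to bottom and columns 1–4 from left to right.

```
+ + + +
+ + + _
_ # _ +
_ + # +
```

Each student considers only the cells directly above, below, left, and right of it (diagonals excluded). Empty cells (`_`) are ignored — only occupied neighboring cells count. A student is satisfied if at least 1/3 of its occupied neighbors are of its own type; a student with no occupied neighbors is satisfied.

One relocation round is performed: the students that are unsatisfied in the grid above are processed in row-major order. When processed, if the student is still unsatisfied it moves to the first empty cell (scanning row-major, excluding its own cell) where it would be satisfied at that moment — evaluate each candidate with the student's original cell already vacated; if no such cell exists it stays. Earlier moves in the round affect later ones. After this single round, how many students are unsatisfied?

0

Initially unsatisfied (in order): (3,2), (4,2), (4,3).
  (3,2) → (3,3).
  (4,2) → (2,4).
  (4,3): now satisfied by earlier moves; stays.
Resulting grid:
+ + + +
+ + + +
_ _ # +
_ _ # +
All satisfied now.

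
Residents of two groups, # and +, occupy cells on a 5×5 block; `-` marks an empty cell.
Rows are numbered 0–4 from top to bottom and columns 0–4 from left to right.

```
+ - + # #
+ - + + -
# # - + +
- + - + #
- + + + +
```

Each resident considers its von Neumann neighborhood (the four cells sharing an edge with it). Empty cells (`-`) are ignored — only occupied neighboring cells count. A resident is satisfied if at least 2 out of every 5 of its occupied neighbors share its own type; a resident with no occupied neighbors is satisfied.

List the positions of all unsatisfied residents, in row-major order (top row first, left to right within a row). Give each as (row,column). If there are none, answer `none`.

(0,0)+ 1/1 ✓
(0,2)+ 1/2 ✓
(0,3)# 1/3 ✗
(0,4)# 1/1 ✓
(1,0)+ 1/2 ✓
(1,2)+ 2/2 ✓
(1,3)+ 2/3 ✓
(2,0)# 1/2 ✓
(2,1)# 1/2 ✓
(2,3)+ 3/3 ✓
(2,4)+ 1/2 ✓
(3,1)+ 1/2 ✓
(3,3)+ 2/3 ✓
(3,4)# 0/3 ✗
(4,1)+ 2/2 ✓
(4,2)+ 2/2 ✓
(4,3)+ 3/3 ✓
(4,4)+ 1/2 ✓

(0,3), (3,4)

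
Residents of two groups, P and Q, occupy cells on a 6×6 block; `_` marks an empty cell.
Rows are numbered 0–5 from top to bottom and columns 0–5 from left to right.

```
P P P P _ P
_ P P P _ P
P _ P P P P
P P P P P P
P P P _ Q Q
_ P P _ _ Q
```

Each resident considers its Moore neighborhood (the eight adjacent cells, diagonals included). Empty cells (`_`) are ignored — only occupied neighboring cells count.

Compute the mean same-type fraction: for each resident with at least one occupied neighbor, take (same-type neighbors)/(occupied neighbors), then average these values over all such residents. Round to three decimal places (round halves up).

0.931

Row 0: (0,0)P 2/2 · (0,1)P 4/4 · (0,2)P 5/5 · (0,3)P 3/3 · (0,5)P 1/1
Row 1: (1,1)P 6/6 · (1,2)P 7/7 · (1,3)P 6/6 · (1,5)P 3/3
Row 2: (2,0)P 3/3 · (2,2)P 7/7 · (2,3)P 7/7 · (2,4)P 7/7 · (2,5)P 4/4
Row 3: (3,0)P 4/4 · (3,1)P 7/7 · (3,2)P 6/6 · (3,3)P 6/7 · (3,4)P 5/7 · (3,5)P 3/5
Row 4: (4,0)P 4/4 · (4,1)P 7/7 · (4,2)P 6/6 · (4,4)Q 2/5 · (4,5)Q 2/4
Row 5: (5,1)P 4/4 · (5,2)P 3/3 · (5,5)Q 2/2
Sum over 28 residents: 2/2 + 4/4 + 5/5 + 3/3 + 1/1 + 6/6 + 7/7 + 6/6 + 3/3 + 3/3 + 7/7 + 7/7 + 7/7 + 4/4 + 4/4 + 7/7 + 6/6 + 6/7 + 5/7 + 3/5 + 4/4 + 7/7 + 6/6 + 2/5 + 2/4 + 4/4 + 3/3 + 2/2 = 365/14; mean = 365/14 ÷ 28 = 365/392 = 0.931122… → 0.931.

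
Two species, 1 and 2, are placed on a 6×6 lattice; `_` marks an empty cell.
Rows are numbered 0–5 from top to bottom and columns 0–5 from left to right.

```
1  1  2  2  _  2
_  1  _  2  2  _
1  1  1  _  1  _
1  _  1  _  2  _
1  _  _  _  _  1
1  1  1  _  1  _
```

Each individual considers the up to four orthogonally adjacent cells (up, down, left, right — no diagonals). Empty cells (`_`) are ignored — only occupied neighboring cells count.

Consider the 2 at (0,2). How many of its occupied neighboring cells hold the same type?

Occupied neighbors of (0,2): (0,1)=1, (0,3)=2.
Same type (2): 1 of 2.

1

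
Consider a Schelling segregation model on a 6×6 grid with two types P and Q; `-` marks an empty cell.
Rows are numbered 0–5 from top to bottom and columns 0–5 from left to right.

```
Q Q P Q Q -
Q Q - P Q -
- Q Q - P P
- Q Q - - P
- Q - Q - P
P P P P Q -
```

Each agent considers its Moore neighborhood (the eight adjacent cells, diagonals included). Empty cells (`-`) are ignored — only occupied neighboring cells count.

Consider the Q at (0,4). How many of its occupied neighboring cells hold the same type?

2

Occupied neighbors of (0,4): (0,3)=Q, (1,3)=P, (1,4)=Q.
Same type (Q): 2 of 3.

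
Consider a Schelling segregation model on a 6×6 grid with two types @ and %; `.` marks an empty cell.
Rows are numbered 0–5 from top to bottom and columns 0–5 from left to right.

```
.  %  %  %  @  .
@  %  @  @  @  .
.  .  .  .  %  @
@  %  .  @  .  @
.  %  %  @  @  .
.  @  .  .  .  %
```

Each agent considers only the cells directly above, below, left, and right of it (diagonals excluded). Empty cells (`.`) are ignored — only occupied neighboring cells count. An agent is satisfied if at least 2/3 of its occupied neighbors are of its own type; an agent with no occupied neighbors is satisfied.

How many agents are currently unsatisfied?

(0,1)% 2/2 ok
(0,2)% 2/3 ok
(0,3)% 1/3 unhappy
(0,4)@ 1/2 unhappy
(1,0)@ 0/1 unhappy
(1,1)% 1/3 unhappy
(1,2)@ 1/3 unhappy
(1,3)@ 2/3 ok
(1,4)@ 2/3 ok
(2,4)% 0/2 unhappy
(2,5)@ 1/2 unhappy
(3,0)@ 0/1 unhappy
(3,1)% 1/2 unhappy
(3,3)@ 1/1 ok
(3,5)@ 1/1 ok
(4,1)% 2/3 ok
(4,2)% 1/2 unhappy
(4,3)@ 2/3 ok
(4,4)@ 1/1 ok
(5,1)@ 0/1 unhappy
(5,5)% 0/0 ok
Unsatisfied: (0,3), (0,4), (1,0), (1,1), (1,2), (2,4), (2,5), (3,0), (3,1), (4,2), (5,1) — 11 in total.

11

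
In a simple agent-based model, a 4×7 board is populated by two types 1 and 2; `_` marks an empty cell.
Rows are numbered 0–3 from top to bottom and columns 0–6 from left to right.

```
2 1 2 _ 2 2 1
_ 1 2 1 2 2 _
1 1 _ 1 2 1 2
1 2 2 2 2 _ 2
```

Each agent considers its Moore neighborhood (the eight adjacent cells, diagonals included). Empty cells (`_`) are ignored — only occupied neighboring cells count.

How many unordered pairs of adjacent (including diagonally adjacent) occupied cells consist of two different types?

30

Scan each occupied cell's neighbors to the right and below (and the two forward diagonals) so each pair is counted once.
Row 0: 2(0,0)–1(0,1)≠ 2(0,0)–1(1,1)≠ 1(0,1)–2(0,2)≠ 1(0,1)–1(1,1)= 1(0,1)–2(1,2)≠ 2(0,2)–2(1,2)= 2(0,2)–1(1,3)≠ 2(0,2)–1(1,1)≠ 2(0,4)–2(0,5)= 2(0,4)–2(1,4)= 2(0,4)–2(1,5)= 2(0,4)–1(1,3)≠ 2(0,5)–1(0,6)≠ 2(0,5)–2(1,5)= 2(0,5)–2(1,4)= 1(0,6)–2(1,5)≠  → 9/16 unlike.
Row 1: 1(1,1)–2(1,2)≠ 1(1,1)–1(2,1)= 1(1,1)–1(2,0)= 2(1,2)–1(1,3)≠ 2(1,2)–1(2,3)≠ 2(1,2)–1(2,1)≠ 1(1,3)–2(1,4)≠ 1(1,3)–1(2,3)= 1(1,3)–2(2,4)≠ 2(1,4)–2(1,5)= 2(1,4)–2(2,4)= 2(1,4)–1(2,5)≠ 2(1,4)–1(2,3)≠ 2(1,5)–1(2,5)≠ 2(1,5)–2(2,6)= 2(1,5)–2(2,4)=  → 9/16 unlike.
Row 2: 1(2,0)–1(2,1)= 1(2,0)–1(3,0)= 1(2,0)–2(3,1)≠ 1(2,1)–2(3,1)≠ 1(2,1)–2(3,2)≠ 1(2,1)–1(3,0)= 1(2,3)–2(2,4)≠ 1(2,3)–2(3,3)≠ 1(2,3)–2(3,4)≠ 1(2,3)–2(3,2)≠ 2(2,4)–1(2,5)≠ 2(2,4)–2(3,4)= 2(2,4)–2(3,3)= 1(2,5)–2(2,6)≠ 1(2,5)–2(3,6)≠ 1(2,5)–2(3,4)≠ 2(2,6)–2(3,6)=  → 11/17 unlike.
Row 3: 1(3,0)–2(3,1)≠ 2(3,1)–2(3,2)= 2(3,2)–2(3,3)= 2(3,3)–2(3,4)=  → 1/4 unlike.
Total adjacent occupied pairs: 53; unlike-type pairs: 30.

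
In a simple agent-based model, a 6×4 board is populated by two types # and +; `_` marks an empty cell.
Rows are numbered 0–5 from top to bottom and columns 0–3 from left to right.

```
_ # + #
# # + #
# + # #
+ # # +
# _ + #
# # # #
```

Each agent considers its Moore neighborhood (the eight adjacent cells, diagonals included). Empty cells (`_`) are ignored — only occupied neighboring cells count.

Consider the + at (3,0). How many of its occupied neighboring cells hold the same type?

Occupied neighbors of (3,0): (2,0)=#, (2,1)=+, (3,1)=#, (4,0)=#.
Same type (+): 1 of 4.

1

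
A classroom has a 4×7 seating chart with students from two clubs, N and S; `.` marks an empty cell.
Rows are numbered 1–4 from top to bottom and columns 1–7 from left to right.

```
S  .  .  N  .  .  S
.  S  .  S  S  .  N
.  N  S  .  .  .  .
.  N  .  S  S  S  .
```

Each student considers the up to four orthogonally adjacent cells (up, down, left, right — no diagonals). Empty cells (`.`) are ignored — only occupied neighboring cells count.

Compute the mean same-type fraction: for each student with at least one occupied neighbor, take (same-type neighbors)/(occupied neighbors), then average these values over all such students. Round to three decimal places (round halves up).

0.486

Row 1: (1,1)S — no occupied neighbors · (1,4)N 0/1 · (1,7)S 0/1
Row 2: (2,2)S 0/1 · (2,4)S 1/2 · (2,5)S 1/1 · (2,7)N 0/1
Row 3: (3,2)N 1/3 · (3,3)S 0/1
Row 4: (4,2)N 1/1 · (4,4)S 1/1 · (4,5)S 2/2 · (4,6)S 1/1
Sum over 12 students: 0/1 + 0/1 + 0/1 + 1/2 + 1/1 + 0/1 + 1/3 + 0/1 + 1/1 + 1/1 + 2/2 + 1/1 = 35/6; mean = 35/6 ÷ 12 = 35/72 = 0.486111… → 0.486.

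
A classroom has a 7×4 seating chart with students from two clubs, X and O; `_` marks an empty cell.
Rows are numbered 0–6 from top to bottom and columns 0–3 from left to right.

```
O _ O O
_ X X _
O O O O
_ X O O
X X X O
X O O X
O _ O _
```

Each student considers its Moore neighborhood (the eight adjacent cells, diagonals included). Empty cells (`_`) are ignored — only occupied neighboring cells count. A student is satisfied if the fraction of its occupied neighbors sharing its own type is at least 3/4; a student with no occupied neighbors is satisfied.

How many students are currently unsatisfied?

(0,0)O 0/1 not
(0,2)O 1/3 not
(0,3)O 1/2 not
(1,1)X 1/6 not
(1,2)X 1/6 not
(2,0)O 1/3 not
(2,1)O 3/6 not
(2,2)O 4/7 not
(2,3)O 3/4 satisfied
(3,1)X 3/7 not
(3,2)O 5/8 not
(3,3)O 4/5 satisfied
(4,0)X 3/4 satisfied
(4,1)X 4/7 not
(4,2)X 3/8 not
(4,3)O 3/5 not
(5,0)X 2/4 not
(5,1)O 3/7 not
(5,2)O 3/6 not
(5,3)X 1/4 not
(6,0)O 1/2 not
(6,2)O 2/3 not
Unsatisfied: (0,0), (0,2), (0,3), (1,1), (1,2), (2,0), (2,1), (2,2), (3,1), (3,2), (4,1), (4,2), (4,3), (5,0), (5,1), (5,2), (5,3), (6,0), (6,2) — 19 in total.

19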